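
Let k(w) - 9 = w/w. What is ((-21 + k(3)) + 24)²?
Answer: 169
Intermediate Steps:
k(w) = 10 (k(w) = 9 + w/w = 9 + 1 = 10)
((-21 + k(3)) + 24)² = ((-21 + 10) + 24)² = (-11 + 24)² = 13² = 169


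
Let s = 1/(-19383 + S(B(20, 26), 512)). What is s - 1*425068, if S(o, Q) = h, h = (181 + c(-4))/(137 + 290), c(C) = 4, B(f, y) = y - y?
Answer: -3518014092635/8276356 ≈ -4.2507e+5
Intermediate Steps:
B(f, y) = 0
h = 185/427 (h = (181 + 4)/(137 + 290) = 185/427 ≈ 0.43326)
S(o, Q) = 185/427
s = -427/8276356 (s = 1/(-19383 + 185/427) = 1/(-8276356/427) = -427/8276356 ≈ -5.1593e-5)
s - 1*425068 = -427/8276356 - 1*425068 = -427/8276356 - 425068 = -3518014092635/8276356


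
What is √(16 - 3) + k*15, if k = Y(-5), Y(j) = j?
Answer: -75 + √13 ≈ -71.394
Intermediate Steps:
k = -5
√(16 - 3) + k*15 = √(16 - 3) - 5*15 = √13 - 75 = -75 + √13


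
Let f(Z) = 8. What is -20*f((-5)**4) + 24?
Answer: -136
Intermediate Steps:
-20*f((-5)**4) + 24 = -20*8 + 24 = -160 + 24 = -136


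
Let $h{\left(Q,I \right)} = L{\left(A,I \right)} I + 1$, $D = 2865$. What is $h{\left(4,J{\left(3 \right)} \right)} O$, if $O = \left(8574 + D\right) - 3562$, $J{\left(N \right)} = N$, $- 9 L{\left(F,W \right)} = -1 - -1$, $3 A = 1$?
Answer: $7877$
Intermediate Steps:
$A = \frac{1}{3}$ ($A = \frac{1}{3} \cdot 1 = \frac{1}{3} \approx 0.33333$)
$L{\left(F,W \right)} = 0$ ($L{\left(F,W \right)} = - \frac{-1 - -1}{9} = - \frac{-1 + 1}{9} = \left(- \frac{1}{9}\right) 0 = 0$)
$O = 7877$ ($O = \left(8574 + 2865\right) - 3562 = 11439 - 3562 = 7877$)
$h{\left(Q,I \right)} = 1$ ($h{\left(Q,I \right)} = 0 I + 1 = 0 + 1 = 1$)
$h{\left(4,J{\left(3 \right)} \right)} O = 1 \cdot 7877 = 7877$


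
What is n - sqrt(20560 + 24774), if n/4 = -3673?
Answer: -14692 - sqrt(45334) ≈ -14905.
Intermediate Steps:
n = -14692 (n = 4*(-3673) = -14692)
n - sqrt(20560 + 24774) = -14692 - sqrt(20560 + 24774) = -14692 - sqrt(45334)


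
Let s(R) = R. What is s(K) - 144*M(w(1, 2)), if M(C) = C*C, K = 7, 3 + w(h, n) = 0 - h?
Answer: -2297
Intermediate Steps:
w(h, n) = -3 - h (w(h, n) = -3 + (0 - h) = -3 - h)
M(C) = C²
s(K) - 144*M(w(1, 2)) = 7 - 144*(-3 - 1*1)² = 7 - 144*(-3 - 1)² = 7 - 144*(-4)² = 7 - 144*16 = 7 - 2304 = -2297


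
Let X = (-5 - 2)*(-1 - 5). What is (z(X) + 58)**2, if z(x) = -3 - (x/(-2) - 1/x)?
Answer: 10195249/1764 ≈ 5779.6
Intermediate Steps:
X = 42 (X = -7*(-6) = 42)
z(x) = -3 + 1/x + x/2 (z(x) = -3 - (x*(-1/2) - 1/x) = -3 - (-x/2 - 1/x) = -3 - (-1/x - x/2) = -3 + (1/x + x/2) = -3 + 1/x + x/2)
(z(X) + 58)**2 = ((-3 + 1/42 + (1/2)*42) + 58)**2 = ((-3 + 1/42 + 21) + 58)**2 = (757/42 + 58)**2 = (3193/42)**2 = 10195249/1764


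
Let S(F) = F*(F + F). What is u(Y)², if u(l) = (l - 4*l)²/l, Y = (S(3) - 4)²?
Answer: 3111696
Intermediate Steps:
S(F) = 2*F² (S(F) = F*(2*F) = 2*F²)
Y = 196 (Y = (2*3² - 4)² = (2*9 - 4)² = (18 - 4)² = 14² = 196)
u(l) = 9*l (u(l) = (-3*l)²/l = (9*l²)/l = 9*l)
u(Y)² = (9*196)² = 1764² = 3111696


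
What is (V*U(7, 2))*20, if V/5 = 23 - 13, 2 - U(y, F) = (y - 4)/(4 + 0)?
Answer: 1250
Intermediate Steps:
U(y, F) = 3 - y/4 (U(y, F) = 2 - (y - 4)/(4 + 0) = 2 - (-4 + y)/4 = 2 - (-1 + y/4) = 2 + (1 - y/4) = 3 - y/4)
V = 50 (V = 5*(23 - 13) = 5*10 = 50)
(V*U(7, 2))*20 = (50*(3 - ¼*7))*20 = (50*(3 - 7/4))*20 = (50*(5/4))*20 = (125/2)*20 = 1250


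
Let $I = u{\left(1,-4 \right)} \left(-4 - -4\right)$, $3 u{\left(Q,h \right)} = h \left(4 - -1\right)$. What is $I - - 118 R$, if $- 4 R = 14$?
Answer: $-413$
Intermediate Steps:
$R = - \frac{7}{2}$ ($R = \left(- \frac{1}{4}\right) 14 = - \frac{7}{2} \approx -3.5$)
$u{\left(Q,h \right)} = \frac{5 h}{3}$ ($u{\left(Q,h \right)} = \frac{h \left(4 - -1\right)}{3} = \frac{h \left(4 + 1\right)}{3} = \frac{h 5}{3} = \frac{5 h}{3}$)
$I = 0$ ($I = \frac{5}{3} \left(-4\right) \left(-4 - -4\right) = - \frac{20 \left(-4 + 4\right)}{3} = \left(- \frac{20}{3}\right) 0 = 0$)
$I - - 118 R = 0 - \left(-118\right) \left(- \frac{7}{2}\right) = 0 - 413 = -413$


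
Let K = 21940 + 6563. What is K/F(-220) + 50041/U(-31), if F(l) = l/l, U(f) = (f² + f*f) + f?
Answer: 53949214/1891 ≈ 28529.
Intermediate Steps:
U(f) = f + 2*f² (U(f) = (f² + f²) + f = 2*f² + f = f + 2*f²)
F(l) = 1
K = 28503
K/F(-220) + 50041/U(-31) = 28503/1 + 50041/((-31*(1 + 2*(-31)))) = 28503*1 + 50041/((-31*(1 - 62))) = 28503 + 50041/((-31*(-61))) = 28503 + 50041/1891 = 53949214/1891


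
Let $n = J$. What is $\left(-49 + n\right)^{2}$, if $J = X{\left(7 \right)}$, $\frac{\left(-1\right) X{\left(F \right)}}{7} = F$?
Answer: $9604$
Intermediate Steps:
$X{\left(F \right)} = - 7 F$
$J = -49$ ($J = \left(-7\right) 7 = -49$)
$n = -49$
$\left(-49 + n\right)^{2} = \left(-49 - 49\right)^{2} = \left(-98\right)^{2} = 9604$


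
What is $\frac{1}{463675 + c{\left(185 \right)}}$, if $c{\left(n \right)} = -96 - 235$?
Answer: $\frac{1}{463344} \approx 2.1582 \cdot 10^{-6}$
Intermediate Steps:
$c{\left(n \right)} = -331$ ($c{\left(n \right)} = -96 - 235 = -331$)
$\frac{1}{463675 + c{\left(185 \right)}} = \frac{1}{463675 - 331} = \frac{1}{463344}$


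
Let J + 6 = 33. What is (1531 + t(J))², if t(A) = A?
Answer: 2427364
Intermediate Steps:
J = 27 (J = -6 + 33 = 27)
(1531 + t(J))² = (1531 + 27)² = 1558² = 2427364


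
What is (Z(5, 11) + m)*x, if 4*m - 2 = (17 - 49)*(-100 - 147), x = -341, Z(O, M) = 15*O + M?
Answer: -1406625/2 ≈ -7.0331e+5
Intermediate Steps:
Z(O, M) = M + 15*O
m = 3953/2 (m = ½ + ((17 - 49)*(-100 - 147))/4 = ½ + (-32*(-247))/4 = ½ + (¼)*7904 = ½ + 1976 = 3953/2 ≈ 1976.5)
(Z(5, 11) + m)*x = ((11 + 15*5) + 3953/2)*(-341) = ((11 + 75) + 3953/2)*(-341) = (86 + 3953/2)*(-341) = (4125/2)*(-341) = -1406625/2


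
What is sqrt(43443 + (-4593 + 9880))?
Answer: sqrt(48730) ≈ 220.75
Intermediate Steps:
sqrt(43443 + (-4593 + 9880)) = sqrt(43443 + 5287) = sqrt(48730)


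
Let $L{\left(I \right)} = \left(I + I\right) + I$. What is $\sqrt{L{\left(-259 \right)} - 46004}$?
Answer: $i \sqrt{46781} \approx 216.29 i$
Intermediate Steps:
$L{\left(I \right)} = 3 I$ ($L{\left(I \right)} = 2 I + I = 3 I$)
$\sqrt{L{\left(-259 \right)} - 46004} = \sqrt{3 \left(-259\right) - 46004} = \sqrt{-777 - 46004} = \sqrt{-46781} = i \sqrt{46781}$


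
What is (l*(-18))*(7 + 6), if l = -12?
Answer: 2808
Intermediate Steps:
(l*(-18))*(7 + 6) = (-12*(-18))*(7 + 6) = 216*13 = 2808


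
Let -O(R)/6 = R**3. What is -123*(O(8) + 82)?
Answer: 367770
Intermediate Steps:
O(R) = -6*R**3
-123*(O(8) + 82) = -123*(-6*8**3 + 82) = -123*(-6*512 + 82) = -123*(-3072 + 82) = -123*(-2990) = 367770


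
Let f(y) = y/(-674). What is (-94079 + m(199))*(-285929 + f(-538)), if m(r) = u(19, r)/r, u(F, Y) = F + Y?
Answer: 1803962916659412/67063 ≈ 2.6900e+10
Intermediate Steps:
f(y) = -y/674 (f(y) = y*(-1/674) = -y/674)
m(r) = (19 + r)/r
(-94079 + m(199))*(-285929 + f(-538)) = (-94079 + (19 + 199)/199)*(-285929 - 1/674*(-538)) = (-94079 + (1/199)*218)*(-285929 + 269/337) = (-94079 + 218/199)*(-96357804/337) = -18721503/199*(-96357804/337) = 1803962916659412/67063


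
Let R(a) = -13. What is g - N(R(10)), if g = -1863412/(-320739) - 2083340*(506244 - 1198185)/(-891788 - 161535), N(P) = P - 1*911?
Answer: -462046651814790556/337841765697 ≈ -1.3676e+6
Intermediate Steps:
N(P) = -911 + P (N(P) = P - 911 = -911 + P)
g = -462358817606294584/337841765697 (g = -1863412*(-1/320739) - 2083340/((-1053323/(-691941))) = 1863412/320739 - 2083340/((-1053323*(-1/691941))) = 1863412/320739 - 2083340/1053323/691941 = 1863412/320739 - 2083340*691941/1053323 = 1863412/320739 - 1441548362940/1053323 = -462358817606294584/337841765697 ≈ -1.3686e+6)
g - N(R(10)) = -462358817606294584/337841765697 - (-911 - 13) = -462358817606294584/337841765697 - 1*(-924) = -462358817606294584/337841765697 + 924 = -462046651814790556/337841765697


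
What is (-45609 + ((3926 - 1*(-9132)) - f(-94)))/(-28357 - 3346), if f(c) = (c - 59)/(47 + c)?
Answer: 1530050/1490041 ≈ 1.0269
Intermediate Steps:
f(c) = (-59 + c)/(47 + c)
(-45609 + ((3926 - 1*(-9132)) - f(-94)))/(-28357 - 3346) = (-45609 + ((3926 - 1*(-9132)) - (-59 - 94)/(47 - 94)))/(-28357 - 3346) = (-45609 + ((3926 + 9132) - (-153)/(-47)))/(-31703) = (-45609 + (13058 - (-1)*(-153)/47))*(-1/31703) = (-45609 + (13058 - 1*153/47))*(-1/31703) = (-45609 + (13058 - 153/47))*(-1/31703) = (-45609 + 613573/47)*(-1/31703) = -1530050/47*(-1/31703) = 1530050/1490041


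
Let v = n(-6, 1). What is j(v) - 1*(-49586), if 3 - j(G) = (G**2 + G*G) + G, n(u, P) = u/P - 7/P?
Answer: 49264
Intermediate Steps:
n(u, P) = -7/P + u/P
v = -13 (v = (-7 - 6)/1 = 1*(-13) = -13)
j(G) = 3 - G - 2*G**2 (j(G) = 3 - ((G**2 + G*G) + G) = 3 - ((G**2 + G**2) + G) = 3 - (2*G**2 + G) = 3 - (G + 2*G**2) = 3 + (-G - 2*G**2) = 3 - G - 2*G**2)
j(v) - 1*(-49586) = (3 - 1*(-13) - 2*(-13)**2) - 1*(-49586) = (3 + 13 - 2*169) + 49586 = (3 + 13 - 338) + 49586 = -322 + 49586 = 49264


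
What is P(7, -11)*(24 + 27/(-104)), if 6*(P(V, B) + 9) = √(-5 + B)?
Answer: -22221/104 + 823*I/52 ≈ -213.66 + 15.827*I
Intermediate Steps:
P(V, B) = -9 + √(-5 + B)/6
P(7, -11)*(24 + 27/(-104)) = (-9 + √(-5 - 11)/6)*(24 + 27/(-104)) = (-9 + √(-16)/6)*(24 + 27*(-1/104)) = (-9 + (4*I)/6)*(24 - 27/104) = (-9 + 2*I/3)*(2469/104) = -22221/104 + 823*I/52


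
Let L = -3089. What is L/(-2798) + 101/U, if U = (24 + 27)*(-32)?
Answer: 2379325/2283168 ≈ 1.0421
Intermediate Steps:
U = -1632 (U = 51*(-32) = -1632)
L/(-2798) + 101/U = -3089/(-2798) + 101/(-1632) = -3089*(-1/2798) + 101*(-1/1632) = 3089/2798 - 101/1632 = 2379325/2283168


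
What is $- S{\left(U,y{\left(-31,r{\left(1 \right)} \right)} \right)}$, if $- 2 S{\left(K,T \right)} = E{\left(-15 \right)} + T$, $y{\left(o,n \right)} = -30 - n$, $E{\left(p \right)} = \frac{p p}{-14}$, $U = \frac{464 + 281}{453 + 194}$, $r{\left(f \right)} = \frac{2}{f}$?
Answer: $- \frac{673}{28} \approx -24.036$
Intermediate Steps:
$U = \frac{745}{647} \approx 1.1515$
$E{\left(p \right)} = - \frac{p^{2}}{14}$ ($E{\left(p \right)} = p^{2} \left(- \frac{1}{14}\right) = - \frac{p^{2}}{14}$)
$S{\left(K,T \right)} = \frac{225}{28} - \frac{T}{2}$ ($S{\left(K,T \right)} = - \frac{- \frac{\left(-15\right)^{2}}{14} + T}{2} = - \frac{\left(- \frac{1}{14}\right) 225 + T}{2} = - \frac{- \frac{225}{14} + T}{2} = \frac{225}{28} - \frac{T}{2}$)
$- S{\left(U,y{\left(-31,r{\left(1 \right)} \right)} \right)} = - (\frac{225}{28} - \frac{-30 - \frac{2}{1}}{2}) = - (\frac{225}{28} - \frac{-30 - 2 \cdot 1}{2}) = - (\frac{225}{28} - \frac{-30 - 2}{2}) = - (\frac{225}{28} - -16) = - (\frac{225}{28} + 16) = \left(-1\right) \frac{673}{28} = - \frac{673}{28}$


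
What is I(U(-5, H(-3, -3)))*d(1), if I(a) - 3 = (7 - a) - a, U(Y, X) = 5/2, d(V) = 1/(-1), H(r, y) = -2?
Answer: -5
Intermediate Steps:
d(V) = -1
U(Y, X) = 5/2 (U(Y, X) = 5*(1/2) = 5/2)
I(a) = 10 - 2*a (I(a) = 3 + ((7 - a) - a) = 3 + (7 - 2*a) = 10 - 2*a)
I(U(-5, H(-3, -3)))*d(1) = (10 - 2*5/2)*(-1) = (10 - 5)*(-1) = 5*(-1) = -5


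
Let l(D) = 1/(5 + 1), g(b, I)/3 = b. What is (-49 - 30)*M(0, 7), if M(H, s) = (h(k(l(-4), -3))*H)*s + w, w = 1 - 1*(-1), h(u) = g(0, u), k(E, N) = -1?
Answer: -158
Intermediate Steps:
g(b, I) = 3*b
l(D) = ⅙ (l(D) = 1/6 = ⅙)
h(u) = 0 (h(u) = 3*0 = 0)
w = 2 (w = 1 + 1 = 2)
M(H, s) = 2 (M(H, s) = (0*H)*s + 2 = 0*s + 2 = 0 + 2 = 2)
(-49 - 30)*M(0, 7) = (-49 - 30)*2 = -79*2 = -158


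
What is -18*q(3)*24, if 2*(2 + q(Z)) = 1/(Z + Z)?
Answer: 828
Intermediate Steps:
q(Z) = -2 + 1/(4*Z) (q(Z) = -2 + 1/(2*(Z + Z)) = -2 + 1/(2*((2*Z))) = -2 + (1/(2*Z))/2 = -2 + 1/(4*Z))
-18*q(3)*24 = -18*(-2 + (¼)/3)*24 = -18*(-2 + (¼)*(⅓))*24 = -18*(-2 + 1/12)*24 = -18*(-23/12)*24 = (69/2)*24 = 828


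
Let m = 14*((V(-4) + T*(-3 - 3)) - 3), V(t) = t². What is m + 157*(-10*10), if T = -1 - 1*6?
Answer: -14930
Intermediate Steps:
T = -7 (T = -1 - 6 = -7)
m = 770 (m = 14*(((-4)² - 7*(-3 - 3)) - 3) = 14*((16 - 7*(-6)) - 3) = 14*((16 + 42) - 3) = 14*(58 - 3) = 14*55 = 770)
m + 157*(-10*10) = 770 + 157*(-10*10) = 770 + 157*(-100) = 770 - 15700 = -14930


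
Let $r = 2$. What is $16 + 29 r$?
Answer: $74$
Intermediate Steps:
$16 + 29 r = 16 + 29 \cdot 2 = 16 + 58 = 74$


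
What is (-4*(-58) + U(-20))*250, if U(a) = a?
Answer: 53000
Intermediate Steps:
(-4*(-58) + U(-20))*250 = (-4*(-58) - 20)*250 = (232 - 20)*250 = 212*250 = 53000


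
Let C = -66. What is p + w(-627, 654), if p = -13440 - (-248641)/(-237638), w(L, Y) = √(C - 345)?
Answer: -3194103361/237638 + I*√411 ≈ -13441.0 + 20.273*I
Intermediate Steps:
w(L, Y) = I*√411 (w(L, Y) = √(-66 - 345) = √(-411) = I*√411)
p = -3194103361/237638 (p = -13440 - (-248641)*(-1)/237638 = -13440 - 1*248641/237638 = -13440 - 248641/237638 = -3194103361/237638 ≈ -13441.)
p + w(-627, 654) = -3194103361/237638 + I*√411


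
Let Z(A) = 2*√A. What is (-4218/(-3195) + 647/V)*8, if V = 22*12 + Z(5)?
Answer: 559749952/18551235 - 2588*√5/17419 ≈ 29.841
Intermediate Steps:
V = 264 + 2*√5 (V = 22*12 + 2*√5 = 264 + 2*√5 ≈ 268.47)
(-4218/(-3195) + 647/V)*8 = (-4218/(-3195) + 647/(264 + 2*√5))*8 = (-4218*(-1/3195) + 647/(264 + 2*√5))*8 = (1406/1065 + 647/(264 + 2*√5))*8 = 11248/1065 + 5176/(264 + 2*√5)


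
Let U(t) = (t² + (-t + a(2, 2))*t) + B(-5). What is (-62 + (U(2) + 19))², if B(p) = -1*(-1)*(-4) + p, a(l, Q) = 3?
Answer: 2116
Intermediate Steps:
B(p) = -4 + p (B(p) = 1*(-4) + p = -4 + p)
U(t) = -9 + t² + t*(3 - t) (U(t) = (t² + (-t + 3)*t) + (-4 - 5) = (t² + (3 - t)*t) - 9 = (t² + t*(3 - t)) - 9 = -9 + t² + t*(3 - t))
(-62 + (U(2) + 19))² = (-62 + ((-9 + 3*2) + 19))² = (-62 + ((-9 + 6) + 19))² = (-62 + (-3 + 19))² = (-62 + 16)² = (-46)² = 2116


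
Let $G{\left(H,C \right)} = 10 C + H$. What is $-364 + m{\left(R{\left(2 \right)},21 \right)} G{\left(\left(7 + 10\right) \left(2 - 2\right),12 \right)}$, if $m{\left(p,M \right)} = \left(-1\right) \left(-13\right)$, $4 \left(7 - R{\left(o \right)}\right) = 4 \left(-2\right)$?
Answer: $1196$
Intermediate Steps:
$R{\left(o \right)} = 9$ ($R{\left(o \right)} = 7 - \frac{4 \left(-2\right)}{4} = 7 - -2 = 7 + 2 = 9$)
$m{\left(p,M \right)} = 13$
$G{\left(H,C \right)} = H + 10 C$
$-364 + m{\left(R{\left(2 \right)},21 \right)} G{\left(\left(7 + 10\right) \left(2 - 2\right),12 \right)} = -364 + 13 \left(\left(7 + 10\right) \left(2 - 2\right) + 10 \cdot 12\right) = -364 + 13 \left(17 \cdot 0 + 120\right) = -364 + 13 \left(0 + 120\right) = -364 + 13 \cdot 120 = -364 + 1560 = 1196$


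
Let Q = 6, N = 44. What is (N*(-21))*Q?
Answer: -5544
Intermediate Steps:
(N*(-21))*Q = (44*(-21))*6 = -924*6 = -5544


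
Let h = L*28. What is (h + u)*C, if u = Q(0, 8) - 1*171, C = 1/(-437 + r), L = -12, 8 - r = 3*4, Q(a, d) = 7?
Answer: 500/441 ≈ 1.1338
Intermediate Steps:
r = -4 (r = 8 - 3*4 = 8 - 1*12 = 8 - 12 = -4)
C = -1/441 (C = 1/(-437 - 4) = 1/(-441) = -1/441 ≈ -0.0022676)
u = -164 (u = 7 - 1*171 = 7 - 171 = -164)
h = -336 (h = -12*28 = -336)
(h + u)*C = (-336 - 164)*(-1/441) = -500*(-1/441) = 500/441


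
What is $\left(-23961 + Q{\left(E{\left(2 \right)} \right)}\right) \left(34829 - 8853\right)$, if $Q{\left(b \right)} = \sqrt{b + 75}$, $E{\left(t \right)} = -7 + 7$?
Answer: $-622410936 + 129880 \sqrt{3} \approx -6.2219 \cdot 10^{8}$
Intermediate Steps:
$E{\left(t \right)} = 0$
$Q{\left(b \right)} = \sqrt{75 + b}$
$\left(-23961 + Q{\left(E{\left(2 \right)} \right)}\right) \left(34829 - 8853\right) = \left(-23961 + \sqrt{75 + 0}\right) \left(34829 - 8853\right) = \left(-23961 + \sqrt{75}\right) 25976 = \left(-23961 + 5 \sqrt{3}\right) 25976 = -622410936 + 129880 \sqrt{3}$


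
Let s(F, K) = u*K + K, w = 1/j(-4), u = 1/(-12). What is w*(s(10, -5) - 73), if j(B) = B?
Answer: 931/48 ≈ 19.396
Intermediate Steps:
u = -1/12 ≈ -0.083333
w = -¼ (w = 1/(-4) = -¼ ≈ -0.25000)
s(F, K) = 11*K/12 (s(F, K) = -K/12 + K = 11*K/12)
w*(s(10, -5) - 73) = -((11/12)*(-5) - 73)/4 = -(-55/12 - 73)/4 = -¼*(-931/12) = 931/48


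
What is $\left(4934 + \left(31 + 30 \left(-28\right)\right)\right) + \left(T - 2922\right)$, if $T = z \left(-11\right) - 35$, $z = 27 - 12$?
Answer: $1003$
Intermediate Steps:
$z = 15$
$T = -200$ ($T = 15 \left(-11\right) - 35 = -165 - 35 = -200$)
$\left(4934 + \left(31 + 30 \left(-28\right)\right)\right) + \left(T - 2922\right) = \left(4934 + \left(31 + 30 \left(-28\right)\right)\right) - 3122 = \left(4934 + \left(31 - 840\right)\right) - 3122 = \left(4934 - 809\right) - 3122 = 4125 - 3122 = 1003$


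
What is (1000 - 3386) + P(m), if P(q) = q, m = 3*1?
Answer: -2383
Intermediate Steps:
m = 3
(1000 - 3386) + P(m) = (1000 - 3386) + 3 = -2386 + 3 = -2383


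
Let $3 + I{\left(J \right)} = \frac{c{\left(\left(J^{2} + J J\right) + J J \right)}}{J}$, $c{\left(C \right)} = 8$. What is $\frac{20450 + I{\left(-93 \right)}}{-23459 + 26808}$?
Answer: $\frac{1901563}{311457} \approx 6.1054$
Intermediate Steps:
$I{\left(J \right)} = -3 + \frac{8}{J}$
$\frac{20450 + I{\left(-93 \right)}}{-23459 + 26808} = \frac{20450 - \left(3 - \frac{8}{-93}\right)}{-23459 + 26808} = \frac{20450 + \left(-3 + 8 \left(- \frac{1}{93}\right)\right)}{3349} = \left(20450 - \frac{287}{93}\right) \frac{1}{3349} = \frac{1901563}{93} \cdot \frac{1}{3349} = \frac{1901563}{311457}$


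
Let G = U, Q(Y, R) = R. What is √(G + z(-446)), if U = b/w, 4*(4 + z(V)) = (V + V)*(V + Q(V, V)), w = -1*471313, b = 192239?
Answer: √44185414282021921/471313 ≈ 446.00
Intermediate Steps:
w = -471313
z(V) = -4 + V² (z(V) = -4 + ((V + V)*(V + V))/4 = -4 + ((2*V)*(2*V))/4 = -4 + (4*V²)/4 = -4 + V²)
U = -192239/471313 (U = 192239/(-471313) = 192239*(-1/471313) = -192239/471313 ≈ -0.40788)
G = -192239/471313 ≈ -0.40788
√(G + z(-446)) = √(-192239/471313 + (-4 + (-446)²)) = √(-192239/471313 + (-4 + 198916)) = √(-192239/471313 + 198912) = √(93749619217/471313) = √44185414282021921/471313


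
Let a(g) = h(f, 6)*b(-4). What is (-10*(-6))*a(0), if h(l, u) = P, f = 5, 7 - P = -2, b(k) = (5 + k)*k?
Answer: -2160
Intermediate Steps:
b(k) = k*(5 + k)
P = 9 (P = 7 - 1*(-2) = 7 + 2 = 9)
h(l, u) = 9
a(g) = -36 (a(g) = 9*(-4*(5 - 4)) = 9*(-4*1) = 9*(-4) = -36)
(-10*(-6))*a(0) = -10*(-6)*(-36) = 60*(-36) = -2160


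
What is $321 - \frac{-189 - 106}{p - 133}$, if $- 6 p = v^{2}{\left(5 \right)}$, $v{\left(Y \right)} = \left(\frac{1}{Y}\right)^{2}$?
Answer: $\frac{158992821}{498751} \approx 318.78$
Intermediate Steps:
$v{\left(Y \right)} = \frac{1}{Y^{2}}$
$p = - \frac{1}{3750}$ ($p = - \frac{\left(\frac{1}{25}\right)^{2}}{6} = - \frac{1}{6 \cdot 625} = \left(- \frac{1}{6}\right) \frac{1}{625} = - \frac{1}{3750} \approx -0.00026667$)
$321 - \frac{-189 - 106}{p - 133} = 321 - \frac{-189 - 106}{- \frac{1}{3750} - 133} = 321 - - \frac{295}{- \frac{498751}{3750}} = 321 - \left(-295\right) \left(- \frac{3750}{498751}\right) = 321 - \frac{1106250}{498751} = \frac{158992821}{498751}$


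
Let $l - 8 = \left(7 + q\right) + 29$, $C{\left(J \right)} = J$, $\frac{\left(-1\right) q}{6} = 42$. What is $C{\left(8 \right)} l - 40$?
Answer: $-1704$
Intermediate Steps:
$q = -252$ ($q = \left(-6\right) 42 = -252$)
$l = -208$ ($l = 8 + \left(\left(7 - 252\right) + 29\right) = 8 + \left(-245 + 29\right) = 8 - 216 = -208$)
$C{\left(8 \right)} l - 40 = 8 \left(-208\right) - 40 = -1664 - 40 = -1704$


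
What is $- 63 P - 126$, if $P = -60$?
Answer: $3654$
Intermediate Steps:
$- 63 P - 126 = \left(-63\right) \left(-60\right) - 126 = 3780 - 126 = 3654$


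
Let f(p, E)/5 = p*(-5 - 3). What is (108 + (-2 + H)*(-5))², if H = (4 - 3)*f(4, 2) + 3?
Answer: 815409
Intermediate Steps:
f(p, E) = -40*p (f(p, E) = 5*(p*(-5 - 3)) = 5*(p*(-8)) = 5*(-8*p) = -40*p)
H = -157 (H = (4 - 3)*(-40*4) + 3 = 1*(-160) + 3 = -160 + 3 = -157)
(108 + (-2 + H)*(-5))² = (108 + (-2 - 157)*(-5))² = (108 - 159*(-5))² = (108 + 795)² = 903² = 815409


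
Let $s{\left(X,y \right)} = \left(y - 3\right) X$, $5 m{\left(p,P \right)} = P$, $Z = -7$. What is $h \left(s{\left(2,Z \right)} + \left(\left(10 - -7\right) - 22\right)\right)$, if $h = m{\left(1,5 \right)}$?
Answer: $-25$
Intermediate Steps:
$m{\left(p,P \right)} = \frac{P}{5}$
$h = 1$ ($h = \frac{1}{5} \cdot 5 = 1$)
$s{\left(X,y \right)} = X \left(-3 + y\right)$ ($s{\left(X,y \right)} = \left(-3 + y\right) X = X \left(-3 + y\right)$)
$h \left(s{\left(2,Z \right)} + \left(\left(10 - -7\right) - 22\right)\right) = 1 \left(2 \left(-3 - 7\right) + \left(\left(10 - -7\right) - 22\right)\right) = 1 \left(2 \left(-10\right) + \left(\left(10 + 7\right) - 22\right)\right) = 1 \left(-20 + \left(17 - 22\right)\right) = 1 \left(-20 - 5\right) = 1 \left(-25\right) = -25$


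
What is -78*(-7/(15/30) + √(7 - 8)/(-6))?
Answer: 1092 + 13*I ≈ 1092.0 + 13.0*I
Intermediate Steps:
-78*(-7/(15/30) + √(7 - 8)/(-6)) = -78*(-7/(15*(1/30)) + √(-1)*(-⅙)) = -78*(-7/½ + I*(-⅙)) = -78*(-7*2 - I/6) = -78*(-14 - I/6) = 1092 + 13*I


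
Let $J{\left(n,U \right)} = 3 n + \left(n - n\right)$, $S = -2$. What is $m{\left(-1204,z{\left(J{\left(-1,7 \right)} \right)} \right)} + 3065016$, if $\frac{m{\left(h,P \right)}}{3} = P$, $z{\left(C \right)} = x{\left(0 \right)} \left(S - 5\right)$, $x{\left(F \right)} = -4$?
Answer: $3065100$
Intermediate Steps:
$J{\left(n,U \right)} = 3 n$ ($J{\left(n,U \right)} = 3 n + 0 = 3 n$)
$z{\left(C \right)} = 28$ ($z{\left(C \right)} = - 4 \left(-2 - 5\right) = \left(-4\right) \left(-7\right) = 28$)
$m{\left(h,P \right)} = 3 P$
$m{\left(-1204,z{\left(J{\left(-1,7 \right)} \right)} \right)} + 3065016 = 3 \cdot 28 + 3065016 = 84 + 3065016 = 3065100$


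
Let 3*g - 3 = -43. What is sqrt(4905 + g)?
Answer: 5*sqrt(1761)/3 ≈ 69.940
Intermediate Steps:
g = -40/3 (g = 1 + (1/3)*(-43) = 1 - 43/3 = -40/3 ≈ -13.333)
sqrt(4905 + g) = sqrt(4905 - 40/3) = sqrt(14675/3) = 5*sqrt(1761)/3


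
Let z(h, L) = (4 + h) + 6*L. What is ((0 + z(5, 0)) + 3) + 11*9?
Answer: 111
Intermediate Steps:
z(h, L) = 4 + h + 6*L
((0 + z(5, 0)) + 3) + 11*9 = ((0 + (4 + 5 + 6*0)) + 3) + 11*9 = ((0 + (4 + 5 + 0)) + 3) + 99 = ((0 + 9) + 3) + 99 = (9 + 3) + 99 = 12 + 99 = 111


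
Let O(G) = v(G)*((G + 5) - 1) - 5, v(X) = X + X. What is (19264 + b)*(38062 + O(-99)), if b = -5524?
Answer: 781352580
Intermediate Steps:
v(X) = 2*X
O(G) = -5 + 2*G*(4 + G) (O(G) = (2*G)*((G + 5) - 1) - 5 = (2*G)*((5 + G) - 1) - 5 = (2*G)*(4 + G) - 5 = 2*G*(4 + G) - 5 = -5 + 2*G*(4 + G))
(19264 + b)*(38062 + O(-99)) = (19264 - 5524)*(38062 + (-5 + 2*(-99)² + 8*(-99))) = 13740*(38062 + (-5 + 2*9801 - 792)) = 13740*(38062 + (-5 + 19602 - 792)) = 13740*(38062 + 18805) = 13740*56867 = 781352580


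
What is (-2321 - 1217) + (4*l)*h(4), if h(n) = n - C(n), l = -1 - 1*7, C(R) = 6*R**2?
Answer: -594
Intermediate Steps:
l = -8 (l = -1 - 7 = -8)
h(n) = n - 6*n**2
(-2321 - 1217) + (4*l)*h(4) = (-2321 - 1217) + (4*(-8))*(4*(1 - 6*4)) = -3538 - 128*(1 - 24) = -3538 - 128*(-23) = -3538 - 32*(-92) = -3538 + 2944 = -594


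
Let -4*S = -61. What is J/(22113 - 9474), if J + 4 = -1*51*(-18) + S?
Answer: 1239/16852 ≈ 0.073522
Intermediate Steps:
S = 61/4 (S = -1/4*(-61) = 61/4 ≈ 15.250)
J = 3717/4 (J = -4 + (-1*51*(-18) + 61/4) = -4 + (-51*(-18) + 61/4) = -4 + (918 + 61/4) = -4 + 3733/4 = 3717/4 ≈ 929.25)
J/(22113 - 9474) = 3717/(4*(22113 - 9474)) = (3717/4)/12639 = (3717/4)*(1/12639) = 1239/16852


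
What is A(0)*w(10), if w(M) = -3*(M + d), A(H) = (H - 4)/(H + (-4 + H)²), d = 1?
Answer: 33/4 ≈ 8.2500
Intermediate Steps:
A(H) = (-4 + H)/(H + (-4 + H)²)
w(M) = -3 - 3*M (w(M) = -3*(M + 1) = -3*(1 + M) = -3 - 3*M)
A(0)*w(10) = ((-4 + 0)/(0 + (-4 + 0)²))*(-3 - 3*10) = (-4/(0 + (-4)²))*(-3 - 30) = (-4/(0 + 16))*(-33) = (-4/16)*(-33) = ((1/16)*(-4))*(-33) = -¼*(-33) = 33/4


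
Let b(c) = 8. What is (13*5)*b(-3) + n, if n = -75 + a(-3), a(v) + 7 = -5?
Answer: 433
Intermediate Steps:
a(v) = -12 (a(v) = -7 - 5 = -12)
n = -87 (n = -75 - 12 = -87)
(13*5)*b(-3) + n = (13*5)*8 - 87 = 65*8 - 87 = 520 - 87 = 433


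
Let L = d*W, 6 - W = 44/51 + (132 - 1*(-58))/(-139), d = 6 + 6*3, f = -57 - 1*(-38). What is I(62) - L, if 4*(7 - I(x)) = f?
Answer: -1364395/9452 ≈ -144.35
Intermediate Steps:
f = -19 (f = -57 + 38 = -19)
I(x) = 47/4 (I(x) = 7 - 1/4*(-19) = 7 + 19/4 = 47/4)
d = 24 (d = 6 + 18 = 24)
W = 46108/7089 (W = 6 - (44/51 + (132 - 1*(-58))/(-139)) = 6 - (44*(1/51) + (132 + 58)*(-1/139)) = 6 - (44/51 + 190*(-1/139)) = 6 - (44/51 - 190/139) = 6 - 1*(-3574/7089) = 6 + 3574/7089 = 46108/7089 ≈ 6.5042)
L = 368864/2363 (L = 24*(46108/7089) = 368864/2363 ≈ 156.10)
I(62) - L = 47/4 - 1*368864/2363 = 47/4 - 368864/2363 = -1364395/9452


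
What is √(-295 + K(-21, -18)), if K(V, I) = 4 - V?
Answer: 3*I*√30 ≈ 16.432*I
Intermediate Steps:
√(-295 + K(-21, -18)) = √(-295 + (4 - 1*(-21))) = √(-295 + (4 + 21)) = √(-295 + 25) = √(-270) = 3*I*√30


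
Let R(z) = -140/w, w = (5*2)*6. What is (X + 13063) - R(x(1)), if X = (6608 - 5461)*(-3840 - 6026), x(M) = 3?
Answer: -33909710/3 ≈ -1.1303e+7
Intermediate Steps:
w = 60 (w = 10*6 = 60)
X = -11316302 (X = 1147*(-9866) = -11316302)
R(z) = -7/3 (R(z) = -140/60 = -140*1/60 = -7/3)
(X + 13063) - R(x(1)) = (-11316302 + 13063) - 1*(-7/3) = -11303239 + 7/3 = -33909710/3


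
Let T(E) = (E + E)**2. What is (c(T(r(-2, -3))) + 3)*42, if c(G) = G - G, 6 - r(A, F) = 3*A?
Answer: 126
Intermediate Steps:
r(A, F) = 6 - 3*A
T(E) = 4*E**2 (T(E) = (2*E)**2 = 4*E**2)
c(G) = 0
(c(T(r(-2, -3))) + 3)*42 = (0 + 3)*42 = 3*42 = 126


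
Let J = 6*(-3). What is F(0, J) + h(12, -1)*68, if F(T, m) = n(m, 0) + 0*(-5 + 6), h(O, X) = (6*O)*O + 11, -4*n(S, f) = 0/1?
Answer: 59500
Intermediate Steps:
J = -18
n(S, f) = 0 (n(S, f) = -0/1 = -0 = -1/4*0 = 0)
h(O, X) = 11 + 6*O**2 (h(O, X) = 6*O**2 + 11 = 11 + 6*O**2)
F(T, m) = 0 (F(T, m) = 0 + 0*(-5 + 6) = 0 + 0*1 = 0 + 0 = 0)
F(0, J) + h(12, -1)*68 = 0 + (11 + 6*12**2)*68 = 0 + (11 + 6*144)*68 = 0 + (11 + 864)*68 = 0 + 875*68 = 0 + 59500 = 59500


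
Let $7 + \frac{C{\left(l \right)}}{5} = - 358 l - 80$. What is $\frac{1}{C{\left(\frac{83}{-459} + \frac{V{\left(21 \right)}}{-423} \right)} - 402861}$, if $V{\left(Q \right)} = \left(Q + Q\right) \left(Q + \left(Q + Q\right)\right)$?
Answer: $- \frac{21573}{8451768478} \approx -2.5525 \cdot 10^{-6}$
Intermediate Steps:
$V{\left(Q \right)} = 6 Q^{2}$ ($V{\left(Q \right)} = 2 Q \left(Q + 2 Q\right) = 2 Q 3 Q = 6 Q^{2}$)
$C{\left(l \right)} = -435 - 1790 l$ ($C{\left(l \right)} = -35 + 5 \left(- 358 l - 80\right) = -35 + 5 \left(-80 - 358 l\right) = -35 - \left(400 + 1790 l\right) = -435 - 1790 l$)
$\frac{1}{C{\left(\frac{83}{-459} + \frac{V{\left(21 \right)}}{-423} \right)} - 402861} = \frac{1}{\left(-435 - 1790 \left(\frac{83}{-459} + \frac{6 \cdot 21^{2}}{-423}\right)\right) - 402861} = \frac{1}{\left(-435 - 1790 \left(83 \left(- \frac{1}{459}\right) + 6 \cdot 441 \left(- \frac{1}{423}\right)\right)\right) - 402861} = \frac{1}{\left(-435 - 1790 \left(- \frac{83}{459} + 2646 \left(- \frac{1}{423}\right)\right)\right) - 402861} = \frac{1}{\left(-435 - 1790 \left(- \frac{83}{459} - \frac{294}{47}\right)\right) - 402861} = \frac{1}{\left(-435 - - \frac{248536130}{21573}\right) - 402861} = \frac{1}{\left(-435 + \frac{248536130}{21573}\right) - 402861} = \frac{1}{\frac{239151875}{21573} - 402861} = \frac{1}{- \frac{8451768478}{21573}} = - \frac{21573}{8451768478}$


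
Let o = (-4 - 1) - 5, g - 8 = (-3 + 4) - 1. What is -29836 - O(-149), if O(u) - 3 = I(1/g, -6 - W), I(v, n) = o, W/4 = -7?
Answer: -29829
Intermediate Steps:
W = -28 (W = 4*(-7) = -28)
g = 8 (g = 8 + ((-3 + 4) - 1) = 8 + (1 - 1) = 8 + 0 = 8)
o = -10 (o = -5 - 5 = -10)
I(v, n) = -10
O(u) = -7 (O(u) = 3 - 10 = -7)
-29836 - O(-149) = -29836 - 1*(-7) = -29836 + 7 = -29829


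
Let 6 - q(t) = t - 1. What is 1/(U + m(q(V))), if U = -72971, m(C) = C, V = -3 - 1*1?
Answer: -1/72960 ≈ -1.3706e-5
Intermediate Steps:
V = -4 (V = -3 - 1 = -4)
q(t) = 7 - t (q(t) = 6 - (t - 1) = 6 - (-1 + t) = 6 + (1 - t) = 7 - t)
1/(U + m(q(V))) = 1/(-72971 + (7 - 1*(-4))) = 1/(-72971 + (7 + 4)) = 1/(-72971 + 11) = 1/(-72960) = -1/72960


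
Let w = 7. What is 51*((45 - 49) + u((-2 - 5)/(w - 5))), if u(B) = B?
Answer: -765/2 ≈ -382.50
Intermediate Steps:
51*((45 - 49) + u((-2 - 5)/(w - 5))) = 51*((45 - 49) + (-2 - 5)/(7 - 5)) = 51*(-4 - 7/2) = 51*(-15/2) = -765/2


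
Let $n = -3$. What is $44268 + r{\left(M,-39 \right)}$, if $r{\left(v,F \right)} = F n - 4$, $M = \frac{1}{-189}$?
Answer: $44381$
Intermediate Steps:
$M = - \frac{1}{189} \approx -0.005291$
$r{\left(v,F \right)} = -4 - 3 F$ ($r{\left(v,F \right)} = F \left(-3\right) - 4 = - 3 F - 4 = -4 - 3 F$)
$44268 + r{\left(M,-39 \right)} = 44268 - -113 = 44268 + \left(-4 + 117\right) = 44268 + 113 = 44381$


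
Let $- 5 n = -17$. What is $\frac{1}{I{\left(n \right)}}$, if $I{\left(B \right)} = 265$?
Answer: $\frac{1}{265} \approx 0.0037736$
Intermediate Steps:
$n = \frac{17}{5}$ ($n = \left(- \frac{1}{5}\right) \left(-17\right) = \frac{17}{5} \approx 3.4$)
$\frac{1}{I{\left(n \right)}} = \frac{1}{265}$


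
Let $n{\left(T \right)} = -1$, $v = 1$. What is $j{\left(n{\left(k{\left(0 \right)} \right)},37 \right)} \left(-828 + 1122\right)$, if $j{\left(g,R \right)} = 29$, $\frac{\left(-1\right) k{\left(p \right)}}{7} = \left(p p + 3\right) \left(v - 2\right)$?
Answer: $8526$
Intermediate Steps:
$k{\left(p \right)} = 21 + 7 p^{2}$ ($k{\left(p \right)} = - 7 \left(p p + 3\right) \left(1 - 2\right) = - 7 \left(p^{2} + 3\right) \left(-1\right) = - 7 \left(3 + p^{2}\right) \left(-1\right) = - 7 \left(-3 - p^{2}\right) = 21 + 7 p^{2}$)
$j{\left(n{\left(k{\left(0 \right)} \right)},37 \right)} \left(-828 + 1122\right) = 29 \left(-828 + 1122\right) = 29 \cdot 294 = 8526$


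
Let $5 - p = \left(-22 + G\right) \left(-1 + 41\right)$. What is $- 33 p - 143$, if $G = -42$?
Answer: $-84788$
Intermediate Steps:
$p = 2565$ ($p = 5 - \left(-22 - 42\right) \left(-1 + 41\right) = 5 - \left(-64\right) 40 = 5 - -2560 = 5 + 2560 = 2565$)
$- 33 p - 143 = \left(-33\right) 2565 - 143 = -84645 - 143 = -84788$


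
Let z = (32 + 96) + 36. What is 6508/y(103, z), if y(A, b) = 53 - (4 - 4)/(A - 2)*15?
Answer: 6508/53 ≈ 122.79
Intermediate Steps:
z = 164 (z = 128 + 36 = 164)
y(A, b) = 53 (y(A, b) = 53 - 0/(-2 + A)*15 = 53 - 0*15 = 53 - 1*0 = 53 + 0 = 53)
6508/y(103, z) = 6508/53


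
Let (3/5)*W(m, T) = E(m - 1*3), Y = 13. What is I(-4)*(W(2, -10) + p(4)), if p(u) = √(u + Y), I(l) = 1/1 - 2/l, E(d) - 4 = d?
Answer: 15/2 + 3*√17/2 ≈ 13.685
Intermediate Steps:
E(d) = 4 + d
W(m, T) = 5/3 + 5*m/3 (W(m, T) = 5*(4 + (m - 1*3))/3 = 5*(4 + (m - 3))/3 = 5*(4 + (-3 + m))/3 = 5*(1 + m)/3 = 5/3 + 5*m/3)
I(l) = 1 - 2/l (I(l) = 1*1 - 2/l = 1 - 2/l)
p(u) = √(13 + u) (p(u) = √(u + 13) = √(13 + u))
I(-4)*(W(2, -10) + p(4)) = ((-2 - 4)/(-4))*((5/3 + (5/3)*2) + √(13 + 4)) = (-¼*(-6))*((5/3 + 10/3) + √17) = 3*(5 + √17)/2 = 15/2 + 3*√17/2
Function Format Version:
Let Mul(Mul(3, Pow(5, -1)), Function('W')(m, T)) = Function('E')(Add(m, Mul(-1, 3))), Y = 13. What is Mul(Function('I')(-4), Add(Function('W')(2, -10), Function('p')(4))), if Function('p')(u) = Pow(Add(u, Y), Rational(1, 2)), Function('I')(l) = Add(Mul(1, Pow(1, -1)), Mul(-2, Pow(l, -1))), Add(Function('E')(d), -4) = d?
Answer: Add(Rational(15, 2), Mul(Rational(3, 2), Pow(17, Rational(1, 2)))) ≈ 13.685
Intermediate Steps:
Function('E')(d) = Add(4, d)
Function('W')(m, T) = Add(Rational(5, 3), Mul(Rational(5, 3), m)) (Function('W')(m, T) = Mul(Rational(5, 3), Add(4, Add(m, Mul(-1, 3)))) = Mul(Rational(5, 3), Add(4, Add(m, -3))) = Mul(Rational(5, 3), Add(4, Add(-3, m))) = Mul(Rational(5, 3), Add(1, m)) = Add(Rational(5, 3), Mul(Rational(5, 3), m)))
Function('I')(l) = Add(1, Mul(-2, Pow(l, -1))) (Function('I')(l) = Add(Mul(1, 1), Mul(-2, Pow(l, -1))) = Add(1, Mul(-2, Pow(l, -1))))
Function('p')(u) = Pow(Add(13, u), Rational(1, 2)) (Function('p')(u) = Pow(Add(u, 13), Rational(1, 2)) = Pow(Add(13, u), Rational(1, 2)))
Mul(Function('I')(-4), Add(Function('W')(2, -10), Function('p')(4))) = Mul(Mul(Pow(-4, -1), Add(-2, -4)), Add(Add(Rational(5, 3), Mul(Rational(5, 3), 2)), Pow(Add(13, 4), Rational(1, 2)))) = Mul(Mul(Rational(-1, 4), -6), Add(Add(Rational(5, 3), Rational(10, 3)), Pow(17, Rational(1, 2)))) = Mul(Rational(3, 2), Add(5, Pow(17, Rational(1, 2)))) = Add(Rational(15, 2), Mul(Rational(3, 2), Pow(17, Rational(1, 2))))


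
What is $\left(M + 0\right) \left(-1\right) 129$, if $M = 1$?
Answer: $-129$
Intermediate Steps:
$\left(M + 0\right) \left(-1\right) 129 = \left(1 + 0\right) \left(-1\right) 129 = 1 \left(-1\right) 129 = \left(-1\right) 129 = -129$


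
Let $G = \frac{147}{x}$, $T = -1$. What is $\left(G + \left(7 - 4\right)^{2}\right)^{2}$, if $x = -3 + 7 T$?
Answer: $\frac{3249}{100} \approx 32.49$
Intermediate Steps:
$x = -10$ ($x = -3 + 7 \left(-1\right) = -3 - 7 = -10$)
$G = - \frac{147}{10}$ ($G = \frac{147}{-10} = 147 \left(- \frac{1}{10}\right) = - \frac{147}{10} \approx -14.7$)
$\left(G + \left(7 - 4\right)^{2}\right)^{2} = \left(- \frac{147}{10} + \left(7 - 4\right)^{2}\right)^{2} = \left(- \frac{147}{10} + 3^{2}\right)^{2} = \left(- \frac{147}{10} + 9\right)^{2} = \left(- \frac{57}{10}\right)^{2} = \frac{3249}{100}$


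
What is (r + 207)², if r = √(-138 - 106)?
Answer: 42605 + 828*I*√61 ≈ 42605.0 + 6466.9*I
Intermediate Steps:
r = 2*I*√61 (r = √(-244) = 2*I*√61 ≈ 15.62*I)
(r + 207)² = (2*I*√61 + 207)² = (207 + 2*I*√61)²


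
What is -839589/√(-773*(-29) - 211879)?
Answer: 279863*I*√189462/63154 ≈ 1928.9*I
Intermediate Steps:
-839589/√(-773*(-29) - 211879) = -839589/√(22417 - 211879) = -839589*(-I*√189462/189462) = -(-279863)*I*√189462/63154 = 279863*I*√189462/63154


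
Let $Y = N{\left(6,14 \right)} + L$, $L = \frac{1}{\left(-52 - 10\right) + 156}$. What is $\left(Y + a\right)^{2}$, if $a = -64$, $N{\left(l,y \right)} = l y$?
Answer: $\frac{3538161}{8836} \approx 400.43$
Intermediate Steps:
$L = \frac{1}{94}$ ($L = \frac{1}{-62 + 156} = \frac{1}{94} \approx 0.010638$)
$Y = \frac{7897}{94}$ ($Y = 6 \cdot 14 + \frac{1}{94} = 84 + \frac{1}{94} = \frac{7897}{94} \approx 84.011$)
$\left(Y + a\right)^{2} = \left(\frac{7897}{94} - 64\right)^{2} = \left(\frac{1881}{94}\right)^{2} = \frac{3538161}{8836}$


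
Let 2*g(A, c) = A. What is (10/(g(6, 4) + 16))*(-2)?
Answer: -20/19 ≈ -1.0526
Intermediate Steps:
g(A, c) = A/2
(10/(g(6, 4) + 16))*(-2) = (10/((½)*6 + 16))*(-2) = (10/(3 + 16))*(-2) = (10/19)*(-2) = -20/19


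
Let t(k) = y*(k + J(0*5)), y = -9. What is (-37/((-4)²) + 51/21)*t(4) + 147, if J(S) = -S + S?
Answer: 3999/28 ≈ 142.82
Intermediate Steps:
J(S) = 0
t(k) = -9*k (t(k) = -9*(k + 0) = -9*k)
(-37/((-4)²) + 51/21)*t(4) + 147 = (-37/((-4)²) + 51/21)*(-9*4) + 147 = (-37/16 + 51*(1/21))*(-36) + 147 = (-37*1/16 + 17/7)*(-36) + 147 = (-37/16 + 17/7)*(-36) + 147 = (13/112)*(-36) + 147 = -117/28 + 147 = 3999/28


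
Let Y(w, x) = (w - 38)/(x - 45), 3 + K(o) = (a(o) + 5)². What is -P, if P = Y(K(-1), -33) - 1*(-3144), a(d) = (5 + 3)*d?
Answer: -122632/39 ≈ -3144.4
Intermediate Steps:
a(d) = 8*d
K(o) = -3 + (5 + 8*o)² (K(o) = -3 + (8*o + 5)² = -3 + (5 + 8*o)²)
Y(w, x) = (-38 + w)/(-45 + x)
P = 122632/39 (P = (-38 + (-3 + (5 + 8*(-1))²))/(-45 - 33) - 1*(-3144) = (-38 + (-3 + (5 - 8)²))/(-78) + 3144 = -(-38 + (-3 + (-3)²))/78 + 3144 = -(-38 + (-3 + 9))/78 + 3144 = -(-38 + 6)/78 + 3144 = -1/78*(-32) + 3144 = 16/39 + 3144 = 122632/39 ≈ 3144.4)
-P = -1*122632/39 = -122632/39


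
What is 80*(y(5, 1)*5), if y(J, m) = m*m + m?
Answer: 800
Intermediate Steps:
y(J, m) = m + m² (y(J, m) = m² + m = m + m²)
80*(y(5, 1)*5) = 80*((1*(1 + 1))*5) = 80*((1*2)*5) = 80*(2*5) = 80*10 = 800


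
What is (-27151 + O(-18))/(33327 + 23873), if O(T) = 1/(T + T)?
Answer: -977437/2059200 ≈ -0.47467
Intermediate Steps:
O(T) = 1/(2*T)
(-27151 + O(-18))/(33327 + 23873) = (-27151 + (1/2)/(-18))/(33327 + 23873) = (-27151 + (1/2)*(-1/18))/57200 = (-27151 - 1/36)*(1/57200) = -977437/36*1/57200 = -977437/2059200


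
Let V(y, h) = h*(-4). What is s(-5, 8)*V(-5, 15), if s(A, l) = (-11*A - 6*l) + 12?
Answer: -1140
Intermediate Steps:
V(y, h) = -4*h
s(A, l) = 12 - 11*A - 6*l
s(-5, 8)*V(-5, 15) = (12 - 11*(-5) - 6*8)*(-4*15) = (12 + 55 - 48)*(-60) = 19*(-60) = -1140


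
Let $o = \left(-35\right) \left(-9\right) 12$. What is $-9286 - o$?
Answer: $-13066$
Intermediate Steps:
$o = 3780$ ($o = 315 \cdot 12 = 3780$)
$-9286 - o = -9286 - 3780 = -13066$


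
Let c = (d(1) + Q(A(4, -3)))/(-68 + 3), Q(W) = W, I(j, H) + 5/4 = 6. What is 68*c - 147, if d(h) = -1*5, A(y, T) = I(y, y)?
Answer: -9538/65 ≈ -146.74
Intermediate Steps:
I(j, H) = 19/4 (I(j, H) = -5/4 + 6 = 19/4)
A(y, T) = 19/4
d(h) = -5
c = 1/260 (c = (-5 + 19/4)/(-68 + 3) = -¼/(-65) = -¼*(-1/65) = 1/260 ≈ 0.0038462)
68*c - 147 = 68*(1/260) - 147 = 17/65 - 147 = -9538/65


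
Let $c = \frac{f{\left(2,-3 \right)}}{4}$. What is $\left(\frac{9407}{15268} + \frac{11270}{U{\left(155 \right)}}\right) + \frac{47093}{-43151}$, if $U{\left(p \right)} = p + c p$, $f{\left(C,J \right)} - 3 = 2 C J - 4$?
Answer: $- \frac{6027359839781}{183813421572} \approx -32.791$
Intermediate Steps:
$f{\left(C,J \right)} = -1 + 2 C J$ ($f{\left(C,J \right)} = 3 + \left(2 C J - 4\right) = 3 + \left(-4 + 2 C J\right) = -1 + 2 C J$)
$c = - \frac{13}{4}$ ($c = \frac{-1 + 2 \cdot 2 \left(-3\right)}{4} = \left(-1 - 12\right) \frac{1}{4} = \left(-13\right) \frac{1}{4} = - \frac{13}{4} \approx -3.25$)
$U{\left(p \right)} = - \frac{9 p}{4}$ ($U{\left(p \right)} = p - \frac{13 p}{4} = - \frac{9 p}{4}$)
$\left(\frac{9407}{15268} + \frac{11270}{U{\left(155 \right)}}\right) + \frac{47093}{-43151} = \left(\frac{9407}{15268} + \frac{11270}{\left(- \frac{9}{4}\right) 155}\right) + \frac{47093}{-43151} = \left(9407 \cdot \frac{1}{15268} + \frac{11270}{- \frac{1395}{4}}\right) + 47093 \left(- \frac{1}{43151}\right) = \left(\frac{9407}{15268} + 11270 \left(- \frac{4}{1395}\right)\right) - \frac{47093}{43151} = \left(\frac{9407}{15268} - \frac{9016}{279}\right) - \frac{47093}{43151} = - \frac{135031735}{4259772} - \frac{47093}{43151} = - \frac{6027359839781}{183813421572}$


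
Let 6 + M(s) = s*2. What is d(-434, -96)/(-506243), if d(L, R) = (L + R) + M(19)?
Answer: 498/506243 ≈ 0.00098372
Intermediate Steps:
M(s) = -6 + 2*s (M(s) = -6 + s*2 = -6 + 2*s)
d(L, R) = 32 + L + R (d(L, R) = (L + R) + (-6 + 2*19) = (L + R) + (-6 + 38) = (L + R) + 32 = 32 + L + R)
d(-434, -96)/(-506243) = (32 - 434 - 96)/(-506243) = -498*(-1/506243) = 498/506243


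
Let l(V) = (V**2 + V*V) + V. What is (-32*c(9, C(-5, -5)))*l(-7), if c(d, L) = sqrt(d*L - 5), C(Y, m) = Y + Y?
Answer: -2912*I*sqrt(95) ≈ -28383.0*I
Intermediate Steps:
C(Y, m) = 2*Y
l(V) = V + 2*V**2 (l(V) = (V**2 + V**2) + V = 2*V**2 + V = V + 2*V**2)
c(d, L) = sqrt(-5 + L*d) (c(d, L) = sqrt(L*d - 5) = sqrt(-5 + L*d))
(-32*c(9, C(-5, -5)))*l(-7) = (-32*sqrt(-5 + (2*(-5))*9))*(-7*(1 + 2*(-7))) = (-32*sqrt(-5 - 10*9))*(-7*(1 - 14)) = (-32*sqrt(-5 - 90))*(-7*(-13)) = -32*I*sqrt(95)*91 = -2912*I*sqrt(95)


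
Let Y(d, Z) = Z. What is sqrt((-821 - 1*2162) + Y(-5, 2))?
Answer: I*sqrt(2981) ≈ 54.599*I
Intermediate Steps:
sqrt((-821 - 1*2162) + Y(-5, 2)) = sqrt((-821 - 1*2162) + 2) = sqrt((-821 - 2162) + 2) = sqrt(-2983 + 2) = sqrt(-2981) = I*sqrt(2981)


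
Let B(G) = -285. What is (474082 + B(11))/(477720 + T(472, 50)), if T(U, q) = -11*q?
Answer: 473797/477170 ≈ 0.99293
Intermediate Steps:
(474082 + B(11))/(477720 + T(472, 50)) = (474082 - 285)/(477720 - 11*50) = 473797/(477720 - 550) = 473797/477170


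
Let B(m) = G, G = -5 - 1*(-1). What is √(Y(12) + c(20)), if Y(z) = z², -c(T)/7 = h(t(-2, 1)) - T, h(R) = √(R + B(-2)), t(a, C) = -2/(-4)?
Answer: √(1136 - 14*I*√14)/2 ≈ 16.857 - 0.38844*I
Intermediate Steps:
G = -4 (G = -5 + 1 = -4)
t(a, C) = ½ (t(a, C) = -2*(-¼) = ½)
B(m) = -4
h(R) = √(-4 + R) (h(R) = √(R - 4) = √(-4 + R))
c(T) = 7*T - 7*I*√14/2 (c(T) = -7*(√(-4 + ½) - T) = -7*(√(-7/2) - T) = -7*(I*√14/2 - T) = -7*(-T + I*√14/2) = 7*T - 7*I*√14/2)
√(Y(12) + c(20)) = √(12² + (7*20 - 7*I*√14/2)) = √(144 + (140 - 7*I*√14/2)) = √(284 - 7*I*√14/2)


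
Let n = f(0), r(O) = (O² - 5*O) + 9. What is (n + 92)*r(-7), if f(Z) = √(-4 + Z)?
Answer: 8556 + 186*I ≈ 8556.0 + 186.0*I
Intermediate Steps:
r(O) = 9 + O² - 5*O
n = 2*I (n = √(-4 + 0) = √(-4) = 2*I ≈ 2.0*I)
(n + 92)*r(-7) = (2*I + 92)*(9 + (-7)² - 5*(-7)) = (92 + 2*I)*(9 + 49 + 35) = (92 + 2*I)*93 = 8556 + 186*I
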